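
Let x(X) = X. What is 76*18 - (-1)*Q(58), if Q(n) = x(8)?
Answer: 1376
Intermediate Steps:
Q(n) = 8
76*18 - (-1)*Q(58) = 76*18 - (-1)*8 = 1368 - 1*(-8) = 1368 + 8 = 1376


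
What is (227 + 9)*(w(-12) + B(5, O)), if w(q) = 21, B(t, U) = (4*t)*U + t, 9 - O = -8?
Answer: 86376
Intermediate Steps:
O = 17 (O = 9 - 1*(-8) = 9 + 8 = 17)
B(t, U) = t + 4*U*t (B(t, U) = 4*U*t + t = t + 4*U*t)
(227 + 9)*(w(-12) + B(5, O)) = (227 + 9)*(21 + 5*(1 + 4*17)) = 236*(21 + 5*(1 + 68)) = 236*(21 + 5*69) = 236*(21 + 345) = 236*366 = 86376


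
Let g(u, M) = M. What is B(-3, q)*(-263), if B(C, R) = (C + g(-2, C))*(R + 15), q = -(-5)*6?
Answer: 71010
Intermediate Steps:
q = 30 (q = -1*(-30) = 30)
B(C, R) = 2*C*(15 + R) (B(C, R) = (C + C)*(R + 15) = (2*C)*(15 + R) = 2*C*(15 + R))
B(-3, q)*(-263) = (2*(-3)*(15 + 30))*(-263) = (2*(-3)*45)*(-263) = -270*(-263) = 71010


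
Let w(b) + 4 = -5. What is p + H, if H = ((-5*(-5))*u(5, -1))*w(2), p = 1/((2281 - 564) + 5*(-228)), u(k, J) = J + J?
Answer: 259651/577 ≈ 450.00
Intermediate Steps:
w(b) = -9 (w(b) = -4 - 5 = -9)
u(k, J) = 2*J
p = 1/577 (p = 1/(1717 - 1140) = 1/577 ≈ 0.0017331)
H = 450 (H = ((-5*(-5))*(2*(-1)))*(-9) = (25*(-2))*(-9) = -50*(-9) = 450)
p + H = 1/577 + 450 = 259651/577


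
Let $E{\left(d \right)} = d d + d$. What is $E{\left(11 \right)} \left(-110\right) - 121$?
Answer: $-14641$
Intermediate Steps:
$E{\left(d \right)} = d + d^{2}$ ($E{\left(d \right)} = d^{2} + d = d + d^{2}$)
$E{\left(11 \right)} \left(-110\right) - 121 = 11 \left(1 + 11\right) \left(-110\right) - 121 = 11 \cdot 12 \left(-110\right) - 121 = 132 \left(-110\right) - 121 = -14520 - 121 = -14641$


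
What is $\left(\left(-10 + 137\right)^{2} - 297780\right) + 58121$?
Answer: $-223530$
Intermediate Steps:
$\left(\left(-10 + 137\right)^{2} - 297780\right) + 58121 = \left(127^{2} - 297780\right) + 58121 = \left(16129 - 297780\right) + 58121 = -281651 + 58121 = -223530$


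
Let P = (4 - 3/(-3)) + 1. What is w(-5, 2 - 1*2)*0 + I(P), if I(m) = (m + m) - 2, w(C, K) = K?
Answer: 10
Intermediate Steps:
P = 6 (P = (4 - 3*(-1/3)) + 1 = (4 + 1) + 1 = 5 + 1 = 6)
I(m) = -2 + 2*m (I(m) = 2*m - 2 = -2 + 2*m)
w(-5, 2 - 1*2)*0 + I(P) = (2 - 1*2)*0 + (-2 + 2*6) = (2 - 2)*0 + (-2 + 12) = 0*0 + 10 = 0 + 10 = 10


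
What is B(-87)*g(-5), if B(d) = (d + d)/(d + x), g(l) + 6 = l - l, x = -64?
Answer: -1044/151 ≈ -6.9139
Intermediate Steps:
g(l) = -6 (g(l) = -6 + (l - l) = -6 + 0 = -6)
B(d) = 2*d/(-64 + d) (B(d) = (d + d)/(d - 64) = (2*d)/(-64 + d) = 2*d/(-64 + d))
B(-87)*g(-5) = (2*(-87)/(-64 - 87))*(-6) = (2*(-87)/(-151))*(-6) = (2*(-87)*(-1/151))*(-6) = (174/151)*(-6) = -1044/151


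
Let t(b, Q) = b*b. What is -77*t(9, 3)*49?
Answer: -305613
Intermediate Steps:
t(b, Q) = b²
-77*t(9, 3)*49 = -77*9²*49 = -77*81*49 = -6237*49 = -305613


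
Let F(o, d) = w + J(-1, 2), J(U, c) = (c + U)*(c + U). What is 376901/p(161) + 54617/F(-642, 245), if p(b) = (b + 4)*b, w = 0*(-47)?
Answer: 9014146/165 ≈ 54631.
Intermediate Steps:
J(U, c) = (U + c)**2 (J(U, c) = (U + c)*(U + c) = (U + c)**2)
w = 0
p(b) = b*(4 + b) (p(b) = (4 + b)*b = b*(4 + b))
F(o, d) = 1 (F(o, d) = 0 + (-1 + 2)**2 = 0 + 1**2 = 0 + 1 = 1)
376901/p(161) + 54617/F(-642, 245) = 376901/((161*(4 + 161))) + 54617/1 = 376901/((161*165)) + 54617*1 = 376901/26565 + 54617 = 376901*(1/26565) + 54617 = 2341/165 + 54617 = 9014146/165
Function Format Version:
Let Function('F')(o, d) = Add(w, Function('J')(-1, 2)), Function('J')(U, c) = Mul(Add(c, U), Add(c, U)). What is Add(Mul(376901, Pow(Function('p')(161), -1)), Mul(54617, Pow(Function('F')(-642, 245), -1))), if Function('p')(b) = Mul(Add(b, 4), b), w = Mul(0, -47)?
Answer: Rational(9014146, 165) ≈ 54631.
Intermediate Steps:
Function('J')(U, c) = Pow(Add(U, c), 2) (Function('J')(U, c) = Mul(Add(U, c), Add(U, c)) = Pow(Add(U, c), 2))
w = 0
Function('p')(b) = Mul(b, Add(4, b)) (Function('p')(b) = Mul(Add(4, b), b) = Mul(b, Add(4, b)))
Function('F')(o, d) = 1 (Function('F')(o, d) = Add(0, Pow(Add(-1, 2), 2)) = Add(0, Pow(1, 2)) = Add(0, 1) = 1)
Add(Mul(376901, Pow(Function('p')(161), -1)), Mul(54617, Pow(Function('F')(-642, 245), -1))) = Add(Mul(376901, Pow(Mul(161, Add(4, 161)), -1)), Mul(54617, Pow(1, -1))) = Add(Mul(376901, Pow(Mul(161, 165), -1)), Mul(54617, 1)) = Add(Mul(376901, Pow(26565, -1)), 54617) = Add(Mul(376901, Rational(1, 26565)), 54617) = Add(Rational(2341, 165), 54617) = Rational(9014146, 165)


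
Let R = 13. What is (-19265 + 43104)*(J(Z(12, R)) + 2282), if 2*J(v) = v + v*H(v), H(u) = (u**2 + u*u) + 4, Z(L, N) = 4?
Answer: 56164684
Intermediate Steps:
H(u) = 4 + 2*u**2 (H(u) = (u**2 + u**2) + 4 = 2*u**2 + 4 = 4 + 2*u**2)
J(v) = v/2 + v*(4 + 2*v**2)/2 (J(v) = (v + v*(4 + 2*v**2))/2 = v/2 + v*(4 + 2*v**2)/2)
(-19265 + 43104)*(J(Z(12, R)) + 2282) = (-19265 + 43104)*(4*(5/2 + 4**2) + 2282) = 23839*(4*(5/2 + 16) + 2282) = 23839*(4*(37/2) + 2282) = 23839*(74 + 2282) = 23839*2356 = 56164684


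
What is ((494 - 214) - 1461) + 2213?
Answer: 1032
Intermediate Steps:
((494 - 214) - 1461) + 2213 = (280 - 1461) + 2213 = -1181 + 2213 = 1032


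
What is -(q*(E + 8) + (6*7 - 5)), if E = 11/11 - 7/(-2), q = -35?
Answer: 801/2 ≈ 400.50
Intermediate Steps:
E = 9/2 (E = 11*(1/11) - 7*(-1/2) = 1 + 7/2 = 9/2 ≈ 4.5000)
-(q*(E + 8) + (6*7 - 5)) = -(-35*(9/2 + 8) + (6*7 - 5)) = -(-35*25/2 + (42 - 5)) = -(-875/2 + 37) = -1*(-801/2) = 801/2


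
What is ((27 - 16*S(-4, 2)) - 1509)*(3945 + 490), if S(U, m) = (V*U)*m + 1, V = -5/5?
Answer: -7211310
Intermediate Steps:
V = -1 (V = -5*⅕ = -1)
S(U, m) = 1 - U*m (S(U, m) = (-U)*m + 1 = -U*m + 1 = 1 - U*m)
((27 - 16*S(-4, 2)) - 1509)*(3945 + 490) = ((27 - 16*(1 - 1*(-4)*2)) - 1509)*(3945 + 490) = ((27 - 16*(1 + 8)) - 1509)*4435 = ((27 - 16*9) - 1509)*4435 = ((27 - 144) - 1509)*4435 = (-117 - 1509)*4435 = -1626*4435 = -7211310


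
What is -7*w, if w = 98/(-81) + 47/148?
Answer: 74879/11988 ≈ 6.2462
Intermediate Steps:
w = -10697/11988 (w = 98*(-1/81) + 47*(1/148) = -98/81 + 47/148 = -10697/11988 ≈ -0.89231)
-7*w = -7*(-10697/11988) = 74879/11988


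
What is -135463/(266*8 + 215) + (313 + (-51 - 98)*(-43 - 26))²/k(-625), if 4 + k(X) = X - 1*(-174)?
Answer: -263023170413/1066065 ≈ -2.4672e+5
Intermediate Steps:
k(X) = 170 + X (k(X) = -4 + (X - 1*(-174)) = -4 + (X + 174) = -4 + (174 + X) = 170 + X)
-135463/(266*8 + 215) + (313 + (-51 - 98)*(-43 - 26))²/k(-625) = -135463/(266*8 + 215) + (313 + (-51 - 98)*(-43 - 26))²/(170 - 625) = -135463/(2128 + 215) + (313 - 149*(-69))²/(-455) = -135463/2343 + (313 + 10281)²*(-1/455) = -135463*1/2343 + 10594²*(-1/455) = -135463/2343 + 112232836*(-1/455) = -135463/2343 - 112232836/455 = -263023170413/1066065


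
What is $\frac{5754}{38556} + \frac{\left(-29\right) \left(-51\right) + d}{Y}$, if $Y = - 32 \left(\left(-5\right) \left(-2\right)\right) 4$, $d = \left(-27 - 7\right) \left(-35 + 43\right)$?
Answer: $- \frac{466333}{587520} \approx -0.79373$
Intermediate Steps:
$d = -272$ ($d = \left(-34\right) 8 = -272$)
$Y = -1280$ ($Y = \left(-32\right) 10 \cdot 4 = \left(-320\right) 4 = -1280$)
$\frac{5754}{38556} + \frac{\left(-29\right) \left(-51\right) + d}{Y} = \frac{5754}{38556} + \frac{\left(-29\right) \left(-51\right) - 272}{-1280} = 5754 \cdot \frac{1}{38556} + \left(1479 - 272\right) \left(- \frac{1}{1280}\right) = \frac{137}{918} + 1207 \left(- \frac{1}{1280}\right) = \frac{137}{918} - \frac{1207}{1280} = - \frac{466333}{587520}$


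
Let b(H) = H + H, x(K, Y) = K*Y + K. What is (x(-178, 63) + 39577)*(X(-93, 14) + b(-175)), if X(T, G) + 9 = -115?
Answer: -13359690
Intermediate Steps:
X(T, G) = -124 (X(T, G) = -9 - 115 = -124)
x(K, Y) = K + K*Y
b(H) = 2*H
(x(-178, 63) + 39577)*(X(-93, 14) + b(-175)) = (-178*(1 + 63) + 39577)*(-124 + 2*(-175)) = (-178*64 + 39577)*(-124 - 350) = (-11392 + 39577)*(-474) = 28185*(-474) = -13359690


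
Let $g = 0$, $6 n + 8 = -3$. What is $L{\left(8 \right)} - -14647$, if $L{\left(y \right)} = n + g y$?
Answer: $\frac{87871}{6} \approx 14645.0$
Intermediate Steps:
$n = - \frac{11}{6}$ ($n = - \frac{4}{3} + \frac{1}{6} \left(-3\right) = - \frac{4}{3} - \frac{1}{2} = - \frac{11}{6} \approx -1.8333$)
$L{\left(y \right)} = - \frac{11}{6}$ ($L{\left(y \right)} = - \frac{11}{6} + 0 y = - \frac{11}{6} + 0 = - \frac{11}{6}$)
$L{\left(8 \right)} - -14647 = - \frac{11}{6} - -14647 = - \frac{11}{6} + 14647 = \frac{87871}{6}$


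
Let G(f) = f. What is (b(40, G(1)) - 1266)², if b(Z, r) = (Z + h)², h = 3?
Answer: 339889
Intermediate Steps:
b(Z, r) = (3 + Z)² (b(Z, r) = (Z + 3)² = (3 + Z)²)
(b(40, G(1)) - 1266)² = ((3 + 40)² - 1266)² = (43² - 1266)² = (1849 - 1266)² = 583² = 339889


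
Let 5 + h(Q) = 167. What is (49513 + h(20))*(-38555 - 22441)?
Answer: -3029976300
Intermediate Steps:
h(Q) = 162 (h(Q) = -5 + 167 = 162)
(49513 + h(20))*(-38555 - 22441) = (49513 + 162)*(-38555 - 22441) = 49675*(-60996) = -3029976300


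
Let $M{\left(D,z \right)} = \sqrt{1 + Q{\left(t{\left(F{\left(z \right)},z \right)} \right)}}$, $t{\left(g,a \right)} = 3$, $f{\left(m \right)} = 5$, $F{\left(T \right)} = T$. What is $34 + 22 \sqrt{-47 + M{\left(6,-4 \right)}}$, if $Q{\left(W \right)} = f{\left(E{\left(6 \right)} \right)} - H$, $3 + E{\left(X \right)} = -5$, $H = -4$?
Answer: $34 + 22 \sqrt{-47 + \sqrt{10}} \approx 34.0 + 145.66 i$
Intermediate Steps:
$E{\left(X \right)} = -8$ ($E{\left(X \right)} = -3 - 5 = -8$)
$Q{\left(W \right)} = 9$ ($Q{\left(W \right)} = 5 - -4 = 5 + 4 = 9$)
$M{\left(D,z \right)} = \sqrt{10}$ ($M{\left(D,z \right)} = \sqrt{1 + 9} = \sqrt{10}$)
$34 + 22 \sqrt{-47 + M{\left(6,-4 \right)}} = 34 + 22 \sqrt{-47 + \sqrt{10}}$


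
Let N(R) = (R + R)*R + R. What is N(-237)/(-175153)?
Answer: -10191/15923 ≈ -0.64002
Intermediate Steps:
N(R) = R + 2*R² (N(R) = (2*R)*R + R = 2*R² + R = R + 2*R²)
N(-237)/(-175153) = -237*(1 + 2*(-237))/(-175153) = -237*(1 - 474)*(-1/175153) = -237*(-473)*(-1/175153) = 112101*(-1/175153) = -10191/15923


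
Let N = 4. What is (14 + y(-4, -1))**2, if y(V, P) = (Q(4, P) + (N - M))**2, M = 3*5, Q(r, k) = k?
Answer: 24964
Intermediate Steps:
M = 15
y(V, P) = (-11 + P)**2 (y(V, P) = (P + (4 - 1*15))**2 = (P + (4 - 15))**2 = (P - 11)**2 = (-11 + P)**2)
(14 + y(-4, -1))**2 = (14 + (-11 - 1)**2)**2 = (14 + (-12)**2)**2 = (14 + 144)**2 = 158**2 = 24964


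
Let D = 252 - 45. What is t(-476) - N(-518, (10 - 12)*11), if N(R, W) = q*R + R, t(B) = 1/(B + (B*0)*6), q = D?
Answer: 51286143/476 ≈ 1.0774e+5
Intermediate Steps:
D = 207
q = 207
t(B) = 1/B (t(B) = 1/(B + 0*6) = 1/(B + 0) = 1/B)
N(R, W) = 208*R (N(R, W) = 207*R + R = 208*R)
t(-476) - N(-518, (10 - 12)*11) = 1/(-476) - 208*(-518) = -1/476 - 1*(-107744) = -1/476 + 107744 = 51286143/476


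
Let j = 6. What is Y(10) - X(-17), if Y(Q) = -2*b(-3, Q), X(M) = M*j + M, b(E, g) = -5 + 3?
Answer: 123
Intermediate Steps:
b(E, g) = -2
X(M) = 7*M (X(M) = M*6 + M = 6*M + M = 7*M)
Y(Q) = 4 (Y(Q) = -2*(-2) = 4)
Y(10) - X(-17) = 4 - 7*(-17) = 4 - 1*(-119) = 4 + 119 = 123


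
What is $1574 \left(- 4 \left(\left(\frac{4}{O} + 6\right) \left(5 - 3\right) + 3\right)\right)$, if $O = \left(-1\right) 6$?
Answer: $- \frac{258136}{3} \approx -86045.0$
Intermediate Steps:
$O = -6$
$1574 \left(- 4 \left(\left(\frac{4}{O} + 6\right) \left(5 - 3\right) + 3\right)\right) = 1574 \left(- 4 \left(\left(\frac{4}{-6} + 6\right) \left(5 - 3\right) + 3\right)\right) = 1574 \left(- 4 \left(\left(4 \left(- \frac{1}{6}\right) + 6\right) 2 + 3\right)\right) = 1574 \left(- 4 \left(\left(- \frac{2}{3} + 6\right) 2 + 3\right)\right) = 1574 \left(- 4 \left(\frac{16}{3} \cdot 2 + 3\right)\right) = 1574 \left(- 4 \left(\frac{32}{3} + 3\right)\right) = 1574 \left(\left(-4\right) \frac{41}{3}\right) = 1574 \left(- \frac{164}{3}\right) = - \frac{258136}{3}$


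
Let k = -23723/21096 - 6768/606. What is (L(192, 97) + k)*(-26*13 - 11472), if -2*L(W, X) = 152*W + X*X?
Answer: 242938595120875/1065348 ≈ 2.2804e+8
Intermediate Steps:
L(W, X) = -76*W - X²/2 (L(W, X) = -(152*W + X*X)/2 = -(152*W + X²)/2 = -(X² + 152*W)/2 = -76*W - X²/2)
k = -26192311/2130696 (k = -23723*1/21096 - 6768*1/606 = -23723/21096 - 1128/101 = -26192311/2130696 ≈ -12.293)
(L(192, 97) + k)*(-26*13 - 11472) = ((-76*192 - ½*97²) - 26192311/2130696)*(-26*13 - 11472) = ((-14592 - ½*9409) - 26192311/2130696)*(-338 - 11472) = ((-14592 - 9409/2) - 26192311/2130696)*(-11810) = (-38593/2 - 26192311/2130696)*(-11810) = -41141167675/2130696*(-11810) = 242938595120875/1065348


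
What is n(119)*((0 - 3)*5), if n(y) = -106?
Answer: 1590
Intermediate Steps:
n(119)*((0 - 3)*5) = -106*(0 - 3)*5 = -(-318)*5 = -106*(-15) = 1590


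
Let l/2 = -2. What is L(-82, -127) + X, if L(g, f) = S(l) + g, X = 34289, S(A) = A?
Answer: 34203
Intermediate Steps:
l = -4 (l = 2*(-2) = -4)
L(g, f) = -4 + g
L(-82, -127) + X = (-4 - 82) + 34289 = -86 + 34289 = 34203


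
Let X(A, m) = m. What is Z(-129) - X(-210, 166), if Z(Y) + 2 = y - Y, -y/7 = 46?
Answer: -361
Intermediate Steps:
y = -322 (y = -7*46 = -322)
Z(Y) = -324 - Y (Z(Y) = -2 + (-322 - Y) = -324 - Y)
Z(-129) - X(-210, 166) = (-324 - 1*(-129)) - 1*166 = (-324 + 129) - 166 = -195 - 166 = -361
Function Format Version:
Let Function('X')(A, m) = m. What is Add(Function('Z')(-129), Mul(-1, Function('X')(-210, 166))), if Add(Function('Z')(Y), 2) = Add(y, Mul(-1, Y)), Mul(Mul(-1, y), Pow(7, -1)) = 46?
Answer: -361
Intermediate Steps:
y = -322 (y = Mul(-7, 46) = -322)
Function('Z')(Y) = Add(-324, Mul(-1, Y)) (Function('Z')(Y) = Add(-2, Add(-322, Mul(-1, Y))) = Add(-324, Mul(-1, Y)))
Add(Function('Z')(-129), Mul(-1, Function('X')(-210, 166))) = Add(Add(-324, Mul(-1, -129)), Mul(-1, 166)) = Add(Add(-324, 129), -166) = Add(-195, -166) = -361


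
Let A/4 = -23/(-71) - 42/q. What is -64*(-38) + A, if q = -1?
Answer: 184692/71 ≈ 2601.3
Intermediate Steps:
A = 12020/71 (A = 4*(-23/(-71) - 42/(-1)) = 4*(-23*(-1/71) - 42*(-1)) = 4*(23/71 + 42) = 4*(3005/71) = 12020/71 ≈ 169.30)
-64*(-38) + A = -64*(-38) + 12020/71 = 2432 + 12020/71 = 184692/71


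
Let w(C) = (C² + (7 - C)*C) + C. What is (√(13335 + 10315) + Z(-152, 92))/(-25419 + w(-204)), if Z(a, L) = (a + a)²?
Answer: -92416/27051 - 5*√946/27051 ≈ -3.4220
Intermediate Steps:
Z(a, L) = 4*a² (Z(a, L) = (2*a)² = 4*a²)
w(C) = C + C² + C*(7 - C) (w(C) = (C² + C*(7 - C)) + C = C + C² + C*(7 - C))
(√(13335 + 10315) + Z(-152, 92))/(-25419 + w(-204)) = (√(13335 + 10315) + 4*(-152)²)/(-25419 + 8*(-204)) = (√23650 + 4*23104)/(-25419 - 1632) = (5*√946 + 92416)/(-27051) = (92416 + 5*√946)*(-1/27051) = -92416/27051 - 5*√946/27051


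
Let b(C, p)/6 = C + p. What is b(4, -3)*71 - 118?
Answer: 308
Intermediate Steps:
b(C, p) = 6*C + 6*p (b(C, p) = 6*(C + p) = 6*C + 6*p)
b(4, -3)*71 - 118 = (6*4 + 6*(-3))*71 - 118 = (24 - 18)*71 - 118 = 6*71 - 118 = 426 - 118 = 308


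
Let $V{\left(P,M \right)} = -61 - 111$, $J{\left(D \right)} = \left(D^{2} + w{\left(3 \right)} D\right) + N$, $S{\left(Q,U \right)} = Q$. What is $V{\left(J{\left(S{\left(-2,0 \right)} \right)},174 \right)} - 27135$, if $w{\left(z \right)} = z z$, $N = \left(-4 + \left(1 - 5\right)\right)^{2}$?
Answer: $-27307$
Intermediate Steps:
$N = 64$ ($N = \left(-4 - 4\right)^{2} = \left(-8\right)^{2} = 64$)
$w{\left(z \right)} = z^{2}$
$J{\left(D \right)} = 64 + D^{2} + 9 D$ ($J{\left(D \right)} = \left(D^{2} + 3^{2} D\right) + 64 = \left(D^{2} + 9 D\right) + 64 = 64 + D^{2} + 9 D$)
$V{\left(P,M \right)} = -172$ ($V{\left(P,M \right)} = -61 - 111 = -172$)
$V{\left(J{\left(S{\left(-2,0 \right)} \right)},174 \right)} - 27135 = -172 - 27135 = -27307$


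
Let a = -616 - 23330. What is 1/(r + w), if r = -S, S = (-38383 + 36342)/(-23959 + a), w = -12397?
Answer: -3685/45683102 ≈ -8.0664e-5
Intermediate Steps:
a = -23946
S = 157/3685 (S = (-38383 + 36342)/(-23959 - 23946) = -2041/(-47905) = -2041*(-1/47905) = 157/3685 ≈ 0.042605)
r = -157/3685 (r = -1*157/3685 = -157/3685 ≈ -0.042605)
1/(r + w) = 1/(-157/3685 - 12397) = 1/(-45683102/3685) = -3685/45683102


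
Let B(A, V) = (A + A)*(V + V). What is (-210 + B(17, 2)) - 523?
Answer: -597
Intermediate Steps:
B(A, V) = 4*A*V (B(A, V) = (2*A)*(2*V) = 4*A*V)
(-210 + B(17, 2)) - 523 = (-210 + 4*17*2) - 523 = (-210 + 136) - 523 = -74 - 523 = -597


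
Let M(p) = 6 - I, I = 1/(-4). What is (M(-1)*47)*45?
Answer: 52875/4 ≈ 13219.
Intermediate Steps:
I = -¼ ≈ -0.25000
M(p) = 25/4 (M(p) = 6 - 1*(-¼) = 6 + ¼ = 25/4)
(M(-1)*47)*45 = ((25/4)*47)*45 = (1175/4)*45 = 52875/4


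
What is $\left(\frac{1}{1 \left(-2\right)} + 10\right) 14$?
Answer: $133$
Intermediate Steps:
$\left(\frac{1}{1 \left(-2\right)} + 10\right) 14 = \left(\frac{1}{-2} + 10\right) 14 = \left(- \frac{1}{2} + 10\right) 14 = \frac{19}{2} \cdot 14 = 133$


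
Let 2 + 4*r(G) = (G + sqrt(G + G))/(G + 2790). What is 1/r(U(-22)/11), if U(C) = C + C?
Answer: -7767368/3886473 - 2786*I*sqrt(2)/3886473 ≈ -1.9986 - 0.0010138*I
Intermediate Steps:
U(C) = 2*C
r(G) = -1/2 + (G + sqrt(2)*sqrt(G))/(4*(2790 + G)) (r(G) = -1/2 + ((G + sqrt(G + G))/(G + 2790))/4 = -1/2 + ((G + sqrt(2*G))/(2790 + G))/4 = -1/2 + ((G + sqrt(2)*sqrt(G))/(2790 + G))/4 = -1/2 + (G + sqrt(2)*sqrt(G))/(4*(2790 + G)))
1/r(U(-22)/11) = 1/((-5580 - 2*(-22)/11 + sqrt(2)*sqrt((2*(-22))/11))/(4*(2790 + (2*(-22))/11))) = 1/((-5580 - (-44)/11 + sqrt(2)*sqrt(-44*1/11))/(4*(2790 - 44*1/11))) = 1/((-5580 - 1*(-4) + sqrt(2)*sqrt(-4))/(4*(2790 - 4))) = 1/((1/4)*(-5580 + 4 + sqrt(2)*(2*I))/2786) = 1/((1/4)*(1/2786)*(-5580 + 4 + 2*I*sqrt(2))) = 1/((1/4)*(1/2786)*(-5576 + 2*I*sqrt(2))) = 1/(-697/1393 + I*sqrt(2)/5572)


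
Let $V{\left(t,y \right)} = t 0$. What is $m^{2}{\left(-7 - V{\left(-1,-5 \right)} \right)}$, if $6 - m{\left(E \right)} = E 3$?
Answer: $729$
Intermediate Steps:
$V{\left(t,y \right)} = 0$
$m{\left(E \right)} = 6 - 3 E$ ($m{\left(E \right)} = 6 - E 3 = 6 - 3 E$)
$m^{2}{\left(-7 - V{\left(-1,-5 \right)} \right)} = \left(6 - 3 \left(-7 - 0\right)\right)^{2} = \left(6 - 3 \left(-7 + 0\right)\right)^{2} = \left(6 - -21\right)^{2} = \left(6 + 21\right)^{2} = 27^{2} = 729$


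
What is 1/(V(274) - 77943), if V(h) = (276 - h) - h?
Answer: -1/78215 ≈ -1.2785e-5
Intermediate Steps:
V(h) = 276 - 2*h
1/(V(274) - 77943) = 1/((276 - 2*274) - 77943) = 1/((276 - 548) - 77943) = 1/(-272 - 77943) = 1/(-78215) = -1/78215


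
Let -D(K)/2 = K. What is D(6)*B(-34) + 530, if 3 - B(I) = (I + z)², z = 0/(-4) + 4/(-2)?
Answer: 16046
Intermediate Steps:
z = -2 (z = 0*(-¼) + 4*(-½) = 0 - 2 = -2)
D(K) = -2*K
B(I) = 3 - (-2 + I)² (B(I) = 3 - (I - 2)² = 3 - (-2 + I)²)
D(6)*B(-34) + 530 = (-2*6)*(3 - (-2 - 34)²) + 530 = -12*(3 - 1*(-36)²) + 530 = -12*(3 - 1*1296) + 530 = -12*(3 - 1296) + 530 = -12*(-1293) + 530 = 15516 + 530 = 16046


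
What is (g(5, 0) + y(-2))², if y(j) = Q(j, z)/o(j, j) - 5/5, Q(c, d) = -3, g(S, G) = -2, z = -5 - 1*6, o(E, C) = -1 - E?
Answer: 36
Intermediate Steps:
z = -11 (z = -5 - 6 = -11)
y(j) = -1 - 3/(-1 - j) (y(j) = -3/(-1 - j) - 5/5 = -3/(-1 - j) - 5*⅕ = -3/(-1 - j) - 1 = -1 - 3/(-1 - j))
(g(5, 0) + y(-2))² = (-2 + (2 - 1*(-2))/(1 - 2))² = (-2 + (2 + 2)/(-1))² = (-2 - 1*4)² = (-2 - 4)² = (-6)² = 36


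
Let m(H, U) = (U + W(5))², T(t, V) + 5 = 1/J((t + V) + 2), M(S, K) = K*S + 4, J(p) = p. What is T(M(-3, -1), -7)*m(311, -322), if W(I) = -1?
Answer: -938961/2 ≈ -4.6948e+5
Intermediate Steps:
M(S, K) = 4 + K*S
T(t, V) = -5 + 1/(2 + V + t) (T(t, V) = -5 + 1/((t + V) + 2) = -5 + 1/((V + t) + 2) = -5 + 1/(2 + V + t))
m(H, U) = (-1 + U)² (m(H, U) = (U - 1)² = (-1 + U)²)
T(M(-3, -1), -7)*m(311, -322) = (-5 + 1/(2 - 7 + (4 - 1*(-3))))*(-1 - 322)² = (-5 + 1/(2 - 7 + (4 + 3)))*(-323)² = (-5 + 1/(2 - 7 + 7))*104329 = (-5 + 1/2)*104329 = (-5 + ½)*104329 = -9/2*104329 = -938961/2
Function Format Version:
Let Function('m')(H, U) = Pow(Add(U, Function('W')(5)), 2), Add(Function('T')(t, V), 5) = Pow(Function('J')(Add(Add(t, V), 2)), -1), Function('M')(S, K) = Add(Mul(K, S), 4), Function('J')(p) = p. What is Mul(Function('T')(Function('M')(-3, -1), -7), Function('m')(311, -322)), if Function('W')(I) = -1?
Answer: Rational(-938961, 2) ≈ -4.6948e+5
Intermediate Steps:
Function('M')(S, K) = Add(4, Mul(K, S))
Function('T')(t, V) = Add(-5, Pow(Add(2, V, t), -1)) (Function('T')(t, V) = Add(-5, Pow(Add(Add(t, V), 2), -1)) = Add(-5, Pow(Add(Add(V, t), 2), -1)) = Add(-5, Pow(Add(2, V, t), -1)))
Function('m')(H, U) = Pow(Add(-1, U), 2) (Function('m')(H, U) = Pow(Add(U, -1), 2) = Pow(Add(-1, U), 2))
Mul(Function('T')(Function('M')(-3, -1), -7), Function('m')(311, -322)) = Mul(Add(-5, Pow(Add(2, -7, Add(4, Mul(-1, -3))), -1)), Pow(Add(-1, -322), 2)) = Mul(Add(-5, Pow(Add(2, -7, Add(4, 3)), -1)), Pow(-323, 2)) = Mul(Add(-5, Pow(Add(2, -7, 7), -1)), 104329) = Mul(Add(-5, Pow(2, -1)), 104329) = Mul(Add(-5, Rational(1, 2)), 104329) = Mul(Rational(-9, 2), 104329) = Rational(-938961, 2)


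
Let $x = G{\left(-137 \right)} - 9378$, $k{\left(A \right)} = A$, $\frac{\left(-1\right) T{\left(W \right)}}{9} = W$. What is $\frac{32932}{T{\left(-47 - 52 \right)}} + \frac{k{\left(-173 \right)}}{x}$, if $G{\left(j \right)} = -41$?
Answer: $\frac{310340651}{8392329} \approx 36.979$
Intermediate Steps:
$T{\left(W \right)} = - 9 W$
$x = -9419$ ($x = -41 - 9378 = -9419$)
$\frac{32932}{T{\left(-47 - 52 \right)}} + \frac{k{\left(-173 \right)}}{x} = \frac{32932}{\left(-9\right) \left(-47 - 52\right)} - \frac{173}{-9419} = \frac{32932}{\left(-9\right) \left(-47 - 52\right)} - - \frac{173}{9419} = \frac{32932}{\left(-9\right) \left(-99\right)} + \frac{173}{9419} = \frac{32932}{891} + \frac{173}{9419} = \frac{310340651}{8392329}$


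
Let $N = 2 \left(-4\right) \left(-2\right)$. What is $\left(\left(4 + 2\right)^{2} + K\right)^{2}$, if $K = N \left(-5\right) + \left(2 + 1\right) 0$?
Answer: $1936$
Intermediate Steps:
$N = 16$ ($N = \left(-8\right) \left(-2\right) = 16$)
$K = -80$ ($K = 16 \left(-5\right) + \left(2 + 1\right) 0 = -80 + 3 \cdot 0 = -80 + 0 = -80$)
$\left(\left(4 + 2\right)^{2} + K\right)^{2} = \left(\left(4 + 2\right)^{2} - 80\right)^{2} = \left(6^{2} - 80\right)^{2} = \left(36 - 80\right)^{2} = \left(-44\right)^{2} = 1936$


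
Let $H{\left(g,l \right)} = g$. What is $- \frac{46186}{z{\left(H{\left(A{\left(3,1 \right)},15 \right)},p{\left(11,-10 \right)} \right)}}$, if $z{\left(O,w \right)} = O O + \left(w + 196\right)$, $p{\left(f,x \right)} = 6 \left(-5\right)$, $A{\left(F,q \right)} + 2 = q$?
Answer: $- \frac{46186}{167} \approx -276.56$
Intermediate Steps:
$A{\left(F,q \right)} = -2 + q$
$p{\left(f,x \right)} = -30$
$z{\left(O,w \right)} = 196 + w + O^{2}$ ($z{\left(O,w \right)} = O^{2} + \left(196 + w\right) = 196 + w + O^{2}$)
$- \frac{46186}{z{\left(H{\left(A{\left(3,1 \right)},15 \right)},p{\left(11,-10 \right)} \right)}} = - \frac{46186}{196 - 30 + \left(-2 + 1\right)^{2}} = - \frac{46186}{196 - 30 + \left(-1\right)^{2}} = - \frac{46186}{196 - 30 + 1} = - \frac{46186}{167}$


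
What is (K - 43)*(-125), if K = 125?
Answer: -10250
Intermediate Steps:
(K - 43)*(-125) = (125 - 43)*(-125) = 82*(-125) = -10250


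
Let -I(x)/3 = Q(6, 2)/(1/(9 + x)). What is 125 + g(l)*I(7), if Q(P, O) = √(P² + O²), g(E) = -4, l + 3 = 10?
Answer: 125 + 384*√10 ≈ 1339.3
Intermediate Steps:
l = 7 (l = -3 + 10 = 7)
Q(P, O) = √(O² + P²)
I(x) = -6*√10*(9 + x) (I(x) = -3*√(2² + 6²)/(1/(9 + x)) = -3*√(4 + 36)*(9 + x) = -3*√40*(9 + x) = -3*2*√10*(9 + x) = -6*√10*(9 + x))
125 + g(l)*I(7) = 125 - 24*√10*(-9 - 1*7) = 125 - 24*√10*(-9 - 7) = 125 - 24*√10*(-16) = 125 - (-384)*√10 = 125 + 384*√10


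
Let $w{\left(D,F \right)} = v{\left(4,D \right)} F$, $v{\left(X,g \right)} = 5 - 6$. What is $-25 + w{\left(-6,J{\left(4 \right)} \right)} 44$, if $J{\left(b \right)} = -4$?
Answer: $151$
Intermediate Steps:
$v{\left(X,g \right)} = -1$ ($v{\left(X,g \right)} = 5 - 6 = -1$)
$w{\left(D,F \right)} = - F$
$-25 + w{\left(-6,J{\left(4 \right)} \right)} 44 = -25 + \left(-1\right) \left(-4\right) 44 = -25 + 4 \cdot 44 = -25 + 176 = 151$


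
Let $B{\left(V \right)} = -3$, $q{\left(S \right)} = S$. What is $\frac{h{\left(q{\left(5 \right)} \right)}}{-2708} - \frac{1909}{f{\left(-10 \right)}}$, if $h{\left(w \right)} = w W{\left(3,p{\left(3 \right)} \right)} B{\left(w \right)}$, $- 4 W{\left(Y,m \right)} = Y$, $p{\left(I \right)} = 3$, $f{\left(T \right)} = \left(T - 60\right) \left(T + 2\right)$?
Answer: $- \frac{80873}{23695} \approx -3.4131$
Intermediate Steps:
$f{\left(T \right)} = \left(-60 + T\right) \left(2 + T\right)$
$W{\left(Y,m \right)} = - \frac{Y}{4}$
$h{\left(w \right)} = \frac{9 w}{4}$ ($h{\left(w \right)} = w \left(\left(- \frac{1}{4}\right) 3\right) \left(-3\right) = w \left(- \frac{3}{4}\right) \left(-3\right) = - \frac{3 w}{4} \left(-3\right) = \frac{9 w}{4}$)
$\frac{h{\left(q{\left(5 \right)} \right)}}{-2708} - \frac{1909}{f{\left(-10 \right)}} = \frac{\frac{9}{4} \cdot 5}{-2708} - \frac{1909}{-120 + \left(-10\right)^{2} - -580} = \frac{45}{4} \left(- \frac{1}{2708}\right) - \frac{1909}{-120 + 100 + 580} = - \frac{45}{10832} - \frac{1909}{560} = - \frac{80873}{23695}$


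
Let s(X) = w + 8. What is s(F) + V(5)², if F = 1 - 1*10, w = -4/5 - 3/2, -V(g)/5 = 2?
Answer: 1057/10 ≈ 105.70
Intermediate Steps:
V(g) = -10 (V(g) = -5*2 = -10)
w = -23/10 (w = -4*⅕ - 3*½ = -⅘ - 3/2 = -23/10 ≈ -2.3000)
F = -9 (F = 1 - 10 = -9)
s(X) = 57/10 (s(X) = -23/10 + 8 = 57/10)
s(F) + V(5)² = 57/10 + (-10)² = 57/10 + 100 = 1057/10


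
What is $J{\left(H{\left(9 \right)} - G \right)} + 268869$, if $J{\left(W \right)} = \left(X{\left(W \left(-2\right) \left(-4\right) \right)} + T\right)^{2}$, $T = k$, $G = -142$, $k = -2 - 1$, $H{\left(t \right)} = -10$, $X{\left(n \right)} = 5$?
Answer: $268873$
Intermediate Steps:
$k = -3$
$T = -3$
$J{\left(W \right)} = 4$ ($J{\left(W \right)} = \left(5 - 3\right)^{2} = 2^{2} = 4$)
$J{\left(H{\left(9 \right)} - G \right)} + 268869 = 4 + 268869 = 268873$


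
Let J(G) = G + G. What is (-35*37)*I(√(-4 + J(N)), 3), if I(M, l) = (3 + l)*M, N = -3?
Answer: -7770*I*√10 ≈ -24571.0*I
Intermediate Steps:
J(G) = 2*G
I(M, l) = M*(3 + l)
(-35*37)*I(√(-4 + J(N)), 3) = (-35*37)*(√(-4 + 2*(-3))*(3 + 3)) = -1295*√(-4 - 6)*6 = -1295*√(-10)*6 = -1295*I*√10*6 = -7770*I*√10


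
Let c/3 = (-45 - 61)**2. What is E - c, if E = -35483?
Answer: -69191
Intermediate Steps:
c = 33708 (c = 3*(-45 - 61)**2 = 3*(-106)**2 = 3*11236 = 33708)
E - c = -35483 - 1*33708 = -35483 - 33708 = -69191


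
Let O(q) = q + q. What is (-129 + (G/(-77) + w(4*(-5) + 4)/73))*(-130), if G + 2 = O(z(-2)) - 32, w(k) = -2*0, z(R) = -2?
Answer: 1286350/77 ≈ 16706.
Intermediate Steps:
O(q) = 2*q
w(k) = 0
G = -38 (G = -2 + (2*(-2) - 32) = -2 + (-4 - 32) = -2 - 36 = -38)
(-129 + (G/(-77) + w(4*(-5) + 4)/73))*(-130) = (-129 + (-38/(-77) + 0/73))*(-130) = (-129 + (-38*(-1/77) + 0*(1/73)))*(-130) = (-129 + (38/77 + 0))*(-130) = (-129 + 38/77)*(-130) = -9895/77*(-130) = 1286350/77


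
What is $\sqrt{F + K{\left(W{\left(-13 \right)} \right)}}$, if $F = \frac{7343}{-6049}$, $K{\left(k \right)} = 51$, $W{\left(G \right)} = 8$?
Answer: $\frac{2 \sqrt{455423161}}{6049} \approx 7.0559$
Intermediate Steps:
$F = - \frac{7343}{6049}$ ($F = 7343 \left(- \frac{1}{6049}\right) = - \frac{7343}{6049} \approx -1.2139$)
$\sqrt{F + K{\left(W{\left(-13 \right)} \right)}} = \sqrt{- \frac{7343}{6049} + 51} = \sqrt{\frac{301156}{6049}} = \frac{2 \sqrt{455423161}}{6049}$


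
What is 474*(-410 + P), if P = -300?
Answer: -336540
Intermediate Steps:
474*(-410 + P) = 474*(-410 - 300) = 474*(-710) = -336540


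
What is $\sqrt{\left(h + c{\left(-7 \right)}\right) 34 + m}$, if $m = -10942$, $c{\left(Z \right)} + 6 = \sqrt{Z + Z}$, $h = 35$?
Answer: $\sqrt{-9956 + 34 i \sqrt{14}} \approx 0.6375 + 99.782 i$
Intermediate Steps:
$c{\left(Z \right)} = -6 + \sqrt{2} \sqrt{Z}$ ($c{\left(Z \right)} = -6 + \sqrt{Z + Z} = -6 + \sqrt{2 Z} = -6 + \sqrt{2} \sqrt{Z}$)
$\sqrt{\left(h + c{\left(-7 \right)}\right) 34 + m} = \sqrt{\left(35 - \left(6 - \sqrt{2} \sqrt{-7}\right)\right) 34 - 10942} = \sqrt{\left(35 - \left(6 - \sqrt{2} i \sqrt{7}\right)\right) 34 - 10942} = \sqrt{\left(35 - \left(6 - i \sqrt{14}\right)\right) 34 - 10942} = \sqrt{\left(29 + i \sqrt{14}\right) 34 - 10942} = \sqrt{\left(986 + 34 i \sqrt{14}\right) - 10942} = \sqrt{-9956 + 34 i \sqrt{14}}$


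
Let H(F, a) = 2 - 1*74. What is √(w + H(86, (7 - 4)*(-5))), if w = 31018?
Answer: √30946 ≈ 175.91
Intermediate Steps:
H(F, a) = -72 (H(F, a) = 2 - 74 = -72)
√(w + H(86, (7 - 4)*(-5))) = √(31018 - 72) = √30946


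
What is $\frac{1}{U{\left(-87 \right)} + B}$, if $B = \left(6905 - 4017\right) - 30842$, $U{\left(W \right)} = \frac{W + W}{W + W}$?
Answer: $- \frac{1}{27953} \approx -3.5774 \cdot 10^{-5}$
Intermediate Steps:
$U{\left(W \right)} = 1$ ($U{\left(W \right)} = \frac{2 W}{2 W} = 2 W \frac{1}{2 W} = 1$)
$B = -27954$ ($B = \left(6905 - 4017\right) - 30842 = 2888 - 30842 = -27954$)
$\frac{1}{U{\left(-87 \right)} + B} = \frac{1}{1 - 27954} = \frac{1}{-27953} = - \frac{1}{27953}$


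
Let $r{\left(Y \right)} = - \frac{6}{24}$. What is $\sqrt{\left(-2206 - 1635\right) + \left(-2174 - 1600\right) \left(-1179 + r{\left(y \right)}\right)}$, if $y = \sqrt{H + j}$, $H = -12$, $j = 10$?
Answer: $\frac{\sqrt{17786594}}{2} \approx 2108.7$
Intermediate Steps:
$y = i \sqrt{2}$ ($y = \sqrt{-12 + 10} = \sqrt{-2} = i \sqrt{2} \approx 1.4142 i$)
$r{\left(Y \right)} = - \frac{1}{4}$ ($r{\left(Y \right)} = \left(-6\right) \frac{1}{24} = - \frac{1}{4}$)
$\sqrt{\left(-2206 - 1635\right) + \left(-2174 - 1600\right) \left(-1179 + r{\left(y \right)}\right)} = \sqrt{\left(-2206 - 1635\right) + \left(-2174 - 1600\right) \left(-1179 - \frac{1}{4}\right)} = \sqrt{\left(-2206 - 1635\right) - - \frac{8900979}{2}} = \sqrt{-3841 + \frac{8900979}{2}} = \sqrt{\frac{8893297}{2}} = \frac{\sqrt{17786594}}{2}$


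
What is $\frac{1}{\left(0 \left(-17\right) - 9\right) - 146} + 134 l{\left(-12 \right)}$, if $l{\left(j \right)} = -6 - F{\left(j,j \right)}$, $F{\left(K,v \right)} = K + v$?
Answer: $\frac{373859}{155} \approx 2412.0$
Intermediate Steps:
$l{\left(j \right)} = -6 - 2 j$ ($l{\left(j \right)} = -6 - \left(j + j\right) = -6 - 2 j$)
$\frac{1}{\left(0 \left(-17\right) - 9\right) - 146} + 134 l{\left(-12 \right)} = \frac{1}{\left(0 \left(-17\right) - 9\right) - 146} + 134 \left(-6 - -24\right) = \frac{1}{\left(0 - 9\right) - 146} + 134 \left(-6 + 24\right) = \frac{1}{-9 - 146} + 134 \cdot 18 = \frac{1}{-155} + 2412 = - \frac{1}{155} + 2412 = \frac{373859}{155}$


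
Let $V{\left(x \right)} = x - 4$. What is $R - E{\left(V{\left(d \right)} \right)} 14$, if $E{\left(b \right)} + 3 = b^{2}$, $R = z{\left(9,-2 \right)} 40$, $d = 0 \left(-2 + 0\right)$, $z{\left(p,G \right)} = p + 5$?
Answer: $378$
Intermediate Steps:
$z{\left(p,G \right)} = 5 + p$
$d = 0$ ($d = 0 \left(-2\right) = 0$)
$V{\left(x \right)} = -4 + x$
$R = 560$ ($R = \left(5 + 9\right) 40 = 14 \cdot 40 = 560$)
$E{\left(b \right)} = -3 + b^{2}$
$R - E{\left(V{\left(d \right)} \right)} 14 = 560 - \left(-3 + \left(-4 + 0\right)^{2}\right) 14 = 560 - \left(-3 + \left(-4\right)^{2}\right) 14 = 560 - \left(-3 + 16\right) 14 = 560 - 13 \cdot 14 = 560 - 182 = 378$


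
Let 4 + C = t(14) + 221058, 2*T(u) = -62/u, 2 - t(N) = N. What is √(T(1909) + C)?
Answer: √805539101623/1909 ≈ 470.15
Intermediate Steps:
t(N) = 2 - N
T(u) = -31/u (T(u) = (-62/u)/2 = -31/u)
C = 221042 (C = -4 + ((2 - 1*14) + 221058) = -4 + ((2 - 14) + 221058) = -4 + (-12 + 221058) = -4 + 221046 = 221042)
√(T(1909) + C) = √(-31/1909 + 221042) = √(421969147/1909) = √805539101623/1909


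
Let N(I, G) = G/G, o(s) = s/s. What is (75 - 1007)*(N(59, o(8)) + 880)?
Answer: -821092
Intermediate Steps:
o(s) = 1
N(I, G) = 1
(75 - 1007)*(N(59, o(8)) + 880) = (75 - 1007)*(1 + 880) = -932*881 = -821092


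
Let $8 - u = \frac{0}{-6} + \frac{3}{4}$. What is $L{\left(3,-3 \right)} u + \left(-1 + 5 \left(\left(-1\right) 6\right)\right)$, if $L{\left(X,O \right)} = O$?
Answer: $- \frac{211}{4} \approx -52.75$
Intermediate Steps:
$u = \frac{29}{4}$ ($u = 8 - \left(\frac{0}{-6} + \frac{3}{4}\right) = 8 - \left(0 \left(- \frac{1}{6}\right) + 3 \cdot \frac{1}{4}\right) = 8 - \left(0 + \frac{3}{4}\right) = 8 - \frac{3}{4} = \frac{29}{4} \approx 7.25$)
$L{\left(3,-3 \right)} u + \left(-1 + 5 \left(\left(-1\right) 6\right)\right) = \left(-3\right) \frac{29}{4} + \left(-1 + 5 \left(\left(-1\right) 6\right)\right) = - \frac{87}{4} + \left(-1 + 5 \left(-6\right)\right) = - \frac{87}{4} - 31 = - \frac{211}{4}$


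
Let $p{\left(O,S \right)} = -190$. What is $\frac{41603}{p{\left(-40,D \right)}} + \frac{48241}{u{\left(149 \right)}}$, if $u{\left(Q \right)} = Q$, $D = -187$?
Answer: $\frac{2966943}{28310} \approx 104.8$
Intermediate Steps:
$\frac{41603}{p{\left(-40,D \right)}} + \frac{48241}{u{\left(149 \right)}} = \frac{41603}{-190} + \frac{48241}{149} = 41603 \left(- \frac{1}{190}\right) + 48241 \cdot \frac{1}{149} = - \frac{41603}{190} + \frac{48241}{149} = \frac{2966943}{28310}$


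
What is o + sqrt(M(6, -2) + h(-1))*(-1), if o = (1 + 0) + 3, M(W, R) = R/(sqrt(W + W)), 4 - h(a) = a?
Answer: 4 - sqrt(45 - 3*sqrt(3))/3 ≈ 1.8970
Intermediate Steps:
h(a) = 4 - a
M(W, R) = R*sqrt(2)/(2*sqrt(W)) (M(W, R) = R/(sqrt(2*W)) = R/((sqrt(2)*sqrt(W))) = R*(sqrt(2)/(2*sqrt(W))) = R*sqrt(2)/(2*sqrt(W)))
o = 4 (o = 1 + 3 = 4)
o + sqrt(M(6, -2) + h(-1))*(-1) = 4 + sqrt((1/2)*(-2)*sqrt(2)/sqrt(6) + (4 - 1*(-1)))*(-1) = 4 + sqrt((1/2)*(-2)*sqrt(2)*(sqrt(6)/6) + (4 + 1))*(-1) = 4 + sqrt(-sqrt(3)/3 + 5)*(-1) = 4 + sqrt(5 - sqrt(3)/3)*(-1) = 4 - sqrt(5 - sqrt(3)/3)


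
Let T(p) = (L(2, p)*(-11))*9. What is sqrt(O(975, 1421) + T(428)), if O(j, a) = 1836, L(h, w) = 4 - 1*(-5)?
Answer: 3*sqrt(105) ≈ 30.741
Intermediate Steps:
L(h, w) = 9 (L(h, w) = 4 + 5 = 9)
T(p) = -891 (T(p) = (9*(-11))*9 = -99*9 = -891)
sqrt(O(975, 1421) + T(428)) = sqrt(1836 - 891) = sqrt(945) = 3*sqrt(105)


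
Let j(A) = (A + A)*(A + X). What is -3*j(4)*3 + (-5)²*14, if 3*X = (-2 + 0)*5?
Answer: 302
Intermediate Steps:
X = -10/3 (X = ((-2 + 0)*5)/3 = (-2*5)/3 = (⅓)*(-10) = -10/3 ≈ -3.3333)
j(A) = 2*A*(-10/3 + A) (j(A) = (A + A)*(A - 10/3) = (2*A)*(-10/3 + A) = 2*A*(-10/3 + A))
-3*j(4)*3 + (-5)²*14 = -2*4*(-10 + 3*4)*3 + (-5)²*14 = -2*4*(-10 + 12)*3 + 25*14 = -2*4*2*3 + 350 = -3*16/3*3 + 350 = -16*3 + 350 = -48 + 350 = 302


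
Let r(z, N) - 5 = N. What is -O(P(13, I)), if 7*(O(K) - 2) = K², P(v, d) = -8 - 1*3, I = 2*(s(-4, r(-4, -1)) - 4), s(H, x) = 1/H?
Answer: -135/7 ≈ -19.286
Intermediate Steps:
r(z, N) = 5 + N
I = -17/2 (I = 2*(1/(-4) - 4) = 2*(-¼ - 4) = 2*(-17/4) = -17/2 ≈ -8.5000)
P(v, d) = -11 (P(v, d) = -8 - 3 = -11)
O(K) = 2 + K²/7
-O(P(13, I)) = -(2 + (⅐)*(-11)²) = -(2 + (⅐)*121) = -(2 + 121/7) = -1*135/7 = -135/7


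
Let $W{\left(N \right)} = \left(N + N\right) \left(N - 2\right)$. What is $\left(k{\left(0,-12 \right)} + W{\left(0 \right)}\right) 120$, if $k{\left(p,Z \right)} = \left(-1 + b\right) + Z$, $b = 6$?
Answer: $-840$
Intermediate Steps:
$W{\left(N \right)} = 2 N \left(-2 + N\right)$
$k{\left(p,Z \right)} = 5 + Z$ ($k{\left(p,Z \right)} = \left(-1 + 6\right) + Z = 5 + Z$)
$\left(k{\left(0,-12 \right)} + W{\left(0 \right)}\right) 120 = \left(\left(5 - 12\right) + 2 \cdot 0 \left(-2 + 0\right)\right) 120 = \left(-7 + 2 \cdot 0 \left(-2\right)\right) 120 = \left(-7 + 0\right) 120 = \left(-7\right) 120 = -840$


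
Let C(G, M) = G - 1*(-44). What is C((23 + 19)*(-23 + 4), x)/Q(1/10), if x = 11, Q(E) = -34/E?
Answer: 377/170 ≈ 2.2176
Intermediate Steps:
C(G, M) = 44 + G (C(G, M) = G + 44 = 44 + G)
C((23 + 19)*(-23 + 4), x)/Q(1/10) = (44 + (23 + 19)*(-23 + 4))/((-34/(1/10))) = (44 + 42*(-19))/((-34/⅒)) = (44 - 798)/((-34*10)) = -754/(-340) = -754*(-1/340) = 377/170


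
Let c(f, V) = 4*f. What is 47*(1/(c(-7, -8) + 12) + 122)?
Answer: 91697/16 ≈ 5731.1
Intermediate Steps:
47*(1/(c(-7, -8) + 12) + 122) = 47*(1/(4*(-7) + 12) + 122) = 47*(1/(-28 + 12) + 122) = 47*(1/(-16) + 122) = 47*(-1/16 + 122) = 47*(1951/16) = 91697/16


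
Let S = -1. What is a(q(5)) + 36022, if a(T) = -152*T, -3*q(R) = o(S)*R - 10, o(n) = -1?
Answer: 35262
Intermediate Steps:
q(R) = 10/3 + R/3 (q(R) = -(-R - 10)/3 = -(-10 - R)/3 = 10/3 + R/3)
a(q(5)) + 36022 = -152*(10/3 + (1/3)*5) + 36022 = -152*(10/3 + 5/3) + 36022 = -152*5 + 36022 = -760 + 36022 = 35262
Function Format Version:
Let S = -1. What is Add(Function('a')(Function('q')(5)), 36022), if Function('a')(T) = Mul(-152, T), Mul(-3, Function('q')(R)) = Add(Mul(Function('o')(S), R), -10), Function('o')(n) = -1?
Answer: 35262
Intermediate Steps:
Function('q')(R) = Add(Rational(10, 3), Mul(Rational(1, 3), R)) (Function('q')(R) = Mul(Rational(-1, 3), Add(Mul(-1, R), -10)) = Mul(Rational(-1, 3), Add(-10, Mul(-1, R))) = Add(Rational(10, 3), Mul(Rational(1, 3), R)))
Add(Function('a')(Function('q')(5)), 36022) = Add(Mul(-152, Add(Rational(10, 3), Mul(Rational(1, 3), 5))), 36022) = Add(Mul(-152, Add(Rational(10, 3), Rational(5, 3))), 36022) = Add(Mul(-152, 5), 36022) = Add(-760, 36022) = 35262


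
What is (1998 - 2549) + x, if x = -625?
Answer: -1176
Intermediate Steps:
(1998 - 2549) + x = (1998 - 2549) - 625 = -551 - 625 = -1176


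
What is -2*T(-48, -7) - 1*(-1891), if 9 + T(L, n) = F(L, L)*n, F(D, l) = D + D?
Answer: 565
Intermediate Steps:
F(D, l) = 2*D
T(L, n) = -9 + 2*L*n (T(L, n) = -9 + (2*L)*n = -9 + 2*L*n)
-2*T(-48, -7) - 1*(-1891) = -2*(-9 + 2*(-48)*(-7)) - 1*(-1891) = -2*(-9 + 672) + 1891 = -2*663 + 1891 = -1326 + 1891 = 565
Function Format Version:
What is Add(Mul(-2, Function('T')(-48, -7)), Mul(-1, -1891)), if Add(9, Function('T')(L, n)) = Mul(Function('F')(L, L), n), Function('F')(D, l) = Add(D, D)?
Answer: 565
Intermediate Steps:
Function('F')(D, l) = Mul(2, D)
Function('T')(L, n) = Add(-9, Mul(2, L, n)) (Function('T')(L, n) = Add(-9, Mul(Mul(2, L), n)) = Add(-9, Mul(2, L, n)))
Add(Mul(-2, Function('T')(-48, -7)), Mul(-1, -1891)) = Add(Mul(-2, Add(-9, Mul(2, -48, -7))), Mul(-1, -1891)) = Add(Mul(-2, Add(-9, 672)), 1891) = Add(Mul(-2, 663), 1891) = Add(-1326, 1891) = 565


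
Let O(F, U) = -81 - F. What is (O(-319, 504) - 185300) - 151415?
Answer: -336477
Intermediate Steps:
(O(-319, 504) - 185300) - 151415 = ((-81 - 1*(-319)) - 185300) - 151415 = ((-81 + 319) - 185300) - 151415 = (238 - 185300) - 151415 = -185062 - 151415 = -336477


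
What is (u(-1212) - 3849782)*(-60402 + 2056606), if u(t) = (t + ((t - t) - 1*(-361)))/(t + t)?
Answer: -4657079413189567/606 ≈ -7.6849e+12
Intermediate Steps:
u(t) = (361 + t)/(2*t) (u(t) = (t + (0 + 361))/((2*t)) = (t + 361)*(1/(2*t)) = (361 + t)*(1/(2*t)) = (361 + t)/(2*t))
(u(-1212) - 3849782)*(-60402 + 2056606) = ((½)*(361 - 1212)/(-1212) - 3849782)*(-60402 + 2056606) = ((½)*(-1/1212)*(-851) - 3849782)*1996204 = (851/2424 - 3849782)*1996204 = -9331870717/2424*1996204 = -4657079413189567/606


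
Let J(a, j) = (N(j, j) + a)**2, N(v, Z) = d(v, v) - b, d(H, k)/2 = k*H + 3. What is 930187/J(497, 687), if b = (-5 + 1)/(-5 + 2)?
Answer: 8371683/8027696555761 ≈ 1.0429e-6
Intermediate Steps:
d(H, k) = 6 + 2*H*k (d(H, k) = 2*(k*H + 3) = 2*(H*k + 3) = 2*(3 + H*k) = 6 + 2*H*k)
b = 4/3 (b = -4/(-3) = -4*(-1/3) = 4/3 ≈ 1.3333)
N(v, Z) = 14/3 + 2*v**2 (N(v, Z) = (6 + 2*v*v) - 1*4/3 = (6 + 2*v**2) - 4/3 = 14/3 + 2*v**2)
J(a, j) = (14/3 + a + 2*j**2)**2 (J(a, j) = ((14/3 + 2*j**2) + a)**2 = (14/3 + a + 2*j**2)**2)
930187/J(497, 687) = 930187/(((14 + 3*497 + 6*687**2)**2/9)) = 930187/(((14 + 1491 + 6*471969)**2/9)) = 930187/(((14 + 1491 + 2831814)**2/9)) = 930187/(((1/9)*2833319**2)) = 930187/(((1/9)*8027696555761)) = 930187/(8027696555761/9) = 930187*(9/8027696555761) = 8371683/8027696555761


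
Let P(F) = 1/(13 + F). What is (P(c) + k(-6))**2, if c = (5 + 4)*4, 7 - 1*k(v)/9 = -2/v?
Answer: 8649481/2401 ≈ 3602.4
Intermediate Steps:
k(v) = 63 + 18/v (k(v) = 63 - (-18)/v = 63 + 18/v)
c = 36 (c = 9*4 = 36)
(P(c) + k(-6))**2 = (1/(13 + 36) + (63 + 18/(-6)))**2 = (1/49 + (63 + 18*(-1/6)))**2 = (1/49 + (63 - 3))**2 = (1/49 + 60)**2 = (2941/49)**2 = 8649481/2401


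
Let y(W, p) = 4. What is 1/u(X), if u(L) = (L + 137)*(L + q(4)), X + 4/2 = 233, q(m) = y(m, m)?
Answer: 1/86480 ≈ 1.1563e-5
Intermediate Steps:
q(m) = 4
X = 231 (X = -2 + 233 = 231)
u(L) = (4 + L)*(137 + L) (u(L) = (L + 137)*(L + 4) = (137 + L)*(4 + L) = (4 + L)*(137 + L))
1/u(X) = 1/(548 + 231**2 + 141*231) = 1/(548 + 53361 + 32571) = 1/86480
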